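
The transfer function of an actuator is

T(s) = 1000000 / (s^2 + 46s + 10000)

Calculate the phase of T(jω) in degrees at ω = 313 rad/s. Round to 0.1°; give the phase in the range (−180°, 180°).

At s = jω = j313:
quadratic: (j313)² + 46·j313 + 10000 = -87969 + j14398 → |·| ≈ 89139, ∠ ≈ 170.70°
∠T = 0.00° − 170.70° = -170.70°

-170.7°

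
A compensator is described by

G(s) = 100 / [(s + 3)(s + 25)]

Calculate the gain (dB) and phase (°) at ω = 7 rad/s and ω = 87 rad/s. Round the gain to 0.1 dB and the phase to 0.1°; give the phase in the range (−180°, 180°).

ω = 7: -5.9 dB, -82.4°; ω = 87: -37.9 dB, -162.0°

At s = jω = j7:
pole (s+3): 3 + j7 → |·| = √(3²+7²) = √58 ≈ 7.6158, ∠ = arctan(7/3) ≈ 66.80°
pole (s+25): 25 + j7 → |·| = √(25²+7²) = √674 ≈ 25.962, ∠ = arctan(7/25) ≈ 15.64°
|G| = 100 / 197.72 ≈ 0.50577
Gain = 20 log₁₀(0.50577) ≈ -5.92 dB
∠G = 0.00° − 82.44° = -82.44°

At s = jω = j87:
pole (s+3): 3 + j87 → |·| = √(3²+87²) = √7578 ≈ 87.052, ∠ = arctan(87/3) ≈ 88.03°
pole (s+25): 25 + j87 → |·| = √(25²+87²) = √8194 ≈ 90.521, ∠ = arctan(87/25) ≈ 73.97°
|G| = 100 / 7880 ≈ 0.01269
Gain = 20 log₁₀(0.01269) ≈ -37.93 dB
∠G = 0.00° − 162.00° = -162.00°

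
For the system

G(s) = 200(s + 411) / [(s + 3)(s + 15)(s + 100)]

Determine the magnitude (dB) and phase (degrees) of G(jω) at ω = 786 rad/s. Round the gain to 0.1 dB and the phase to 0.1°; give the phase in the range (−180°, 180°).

-68.8 dB, 161.0°

At s = jω = j786:
zero (s+411): 411 + j786 → |·| = √(411²+786²) = √786717 ≈ 886.97, ∠ = arctan(786/411) ≈ 62.39°
pole (s+3): 3 + j786 → |·| = √(3²+786²) = √617805 ≈ 786.01, ∠ = arctan(786/3) ≈ 89.78°
pole (s+15): 15 + j786 → |·| = √(15²+786²) = √618021 ≈ 786.14, ∠ = arctan(786/15) ≈ 88.91°
pole (s+100): 100 + j786 → |·| = √(100²+786²) = √627796 ≈ 792.34, ∠ = arctan(786/100) ≈ 82.75°
|G| = 200 · 886.97 / 4.896e+08 ≈ 0.00036232
Gain = 20 log₁₀(0.00036232) ≈ -68.82 dB
∠G = 62.39° − 261.44° = -199.05° ≡ 160.95° (principal value)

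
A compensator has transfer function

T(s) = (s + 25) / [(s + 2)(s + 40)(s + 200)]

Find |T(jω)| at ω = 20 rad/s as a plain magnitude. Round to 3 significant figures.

0.000177

At s = jω = j20:
zero (s+25): 25 + j20 → |·| = √(25²+20²) = √1025 ≈ 32.016, ∠ = arctan(20/25) ≈ 38.66°
pole (s+2): 2 + j20 → |·| = √(2²+20²) = √404 ≈ 20.1, ∠ = arctan(20/2) ≈ 84.29°
pole (s+40): 40 + j20 → |·| = √(40²+20²) = √2000 ≈ 44.721, ∠ = arctan(20/40) ≈ 26.57°
pole (s+200): 200 + j20 → |·| = √(200²+20²) = √40400 ≈ 201, ∠ = arctan(20/200) ≈ 5.71°
|T| = 1 · 32.016 / 1.8068e+05 ≈ 0.0001772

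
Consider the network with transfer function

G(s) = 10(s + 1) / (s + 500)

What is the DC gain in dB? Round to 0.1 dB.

G(0) = 10·1 / (500) = 0.02
20 log₁₀(0.02) ≈ -33.98 dB

-34.0 dB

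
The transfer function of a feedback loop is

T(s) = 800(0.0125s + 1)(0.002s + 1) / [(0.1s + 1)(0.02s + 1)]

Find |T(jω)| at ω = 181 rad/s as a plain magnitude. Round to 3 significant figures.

30.9

At ω = 181 rad/s:
zero (1 + j181·0.0125) = 1 + j2.2625 → |·| ≈ 2.4736, ∠ ≈ 66.16°
zero (1 + j181·0.002) = 1 + j0.362 → |·| ≈ 1.0635, ∠ ≈ 19.90°
pole (1 + j181·0.1) = 1 + j18.1 → |·| ≈ 18.128, ∠ ≈ 86.84°
pole (1 + j181·0.02) = 1 + j3.62 → |·| ≈ 3.7556, ∠ ≈ 74.56°
|T| = 800 · 2.4736 · 1.0635 / (18.128 · 3.7556) ≈ 30.912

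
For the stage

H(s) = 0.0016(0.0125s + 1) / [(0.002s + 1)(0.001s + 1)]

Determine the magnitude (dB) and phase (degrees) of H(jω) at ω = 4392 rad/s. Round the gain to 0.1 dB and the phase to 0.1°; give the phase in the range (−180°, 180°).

-53.1 dB, -71.7°

At ω = 4392 rad/s:
zero (1 + j4392·0.0125) = 1 + j54.9 → |·| ≈ 54.909, ∠ ≈ 88.96°
pole (1 + j4392·0.002) = 1 + j8.784 → |·| ≈ 8.8407, ∠ ≈ 83.51°
pole (1 + j4392·0.001) = 1 + j4.392 → |·| ≈ 4.5044, ∠ ≈ 77.17°
|H| = 0.0016 · 54.909 / (8.8407 · 4.5044) ≈ 0.0022062
Gain = 20 log₁₀(0.0022062) ≈ -53.13 dB
∠H = (88.96°) − (83.51° + 77.17°) = -71.72°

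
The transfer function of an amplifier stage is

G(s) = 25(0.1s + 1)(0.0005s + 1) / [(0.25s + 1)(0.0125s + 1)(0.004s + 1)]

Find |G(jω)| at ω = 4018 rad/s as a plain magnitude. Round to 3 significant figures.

At ω = 4018 rad/s:
zero (1 + j4018·0.1) = 1 + j401.8 → |·| ≈ 401.8, ∠ ≈ 89.86°
zero (1 + j4018·0.0005) = 1 + j2.009 → |·| ≈ 2.2441, ∠ ≈ 63.54°
pole (1 + j4018·0.25) = 1 + j1004.5 → |·| ≈ 1004.5, ∠ ≈ 89.94°
pole (1 + j4018·0.0125) = 1 + j50.225 → |·| ≈ 50.235, ∠ ≈ 88.86°
pole (1 + j4018·0.004) = 1 + j16.072 → |·| ≈ 16.103, ∠ ≈ 86.44°
|G| = 25 · 401.8 · 2.2441 / (1004.5 · 50.235 · 16.103) ≈ 0.027741

0.0277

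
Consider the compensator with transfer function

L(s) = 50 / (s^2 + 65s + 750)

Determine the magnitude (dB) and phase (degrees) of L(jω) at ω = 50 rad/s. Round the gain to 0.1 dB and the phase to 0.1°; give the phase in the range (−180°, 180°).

-37.4 dB, -118.3°

Substitute s = j50:
Numerator: 50 = 50 + j0
Denominator: (j50)^2 + 65(j50) + 750 = -1750 + j3250
|N| = √(50² + 0²) ≈ 50, ∠N ≈ 0.00°
|D| = √(1750² + 3250²) ≈ 3691.2, ∠D ≈ 118.30°
|L| = 50 / 3691.2 ≈ 0.013546
Gain = 20 log₁₀(0.013546) ≈ -37.36 dB
∠L = 0.00° − 118.30° = -118.30°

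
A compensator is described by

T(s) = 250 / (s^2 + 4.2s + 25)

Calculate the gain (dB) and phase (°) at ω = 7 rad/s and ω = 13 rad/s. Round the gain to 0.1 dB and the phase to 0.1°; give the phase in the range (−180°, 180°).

ω = 7: 16.4 dB, -129.2°; ω = 13: 4.2 dB, -159.2°

At s = jω = j7:
quadratic: (j7)² + 4.2·j7 + 25 = -24 + j29.4 → |·| ≈ 37.952, ∠ ≈ 129.23°
|T| = 250 / 37.952 ≈ 6.5873
Gain = 20 log₁₀(6.5873) ≈ 16.37 dB
∠T = 0.00° − 129.23° = -129.23°

At s = jω = j13:
quadratic: (j13)² + 4.2·j13 + 25 = -144 + j54.6 → |·| ≈ 154, ∠ ≈ 159.23°
|T| = 250 / 154 ≈ 1.6234
Gain = 20 log₁₀(1.6234) ≈ 4.21 dB
∠T = 0.00° − 159.23° = -159.23°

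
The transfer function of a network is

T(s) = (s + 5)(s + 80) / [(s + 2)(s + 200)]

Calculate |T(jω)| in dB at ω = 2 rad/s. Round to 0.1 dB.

-2.4 dB

At s = jω = j2:
zero (s+5): 5 + j2 → |·| = √(5²+2²) = √29 ≈ 5.3852, ∠ = arctan(2/5) ≈ 21.80°
zero (s+80): 80 + j2 → |·| = √(80²+2²) = √6404 ≈ 80.025, ∠ = arctan(2/80) ≈ 1.43°
pole (s+2): 2 + j2 → |·| = √(2²+2²) = √8 ≈ 2.8284, ∠ = arctan(2/2) ≈ 45.00°
pole (s+200): 200 + j2 → |·| = √(200²+2²) = √40004 ≈ 200.01, ∠ = arctan(2/200) ≈ 0.57°
|T| = 1 · 430.95 / 565.71 ≈ 0.76179
Gain = 20 log₁₀(0.76179) ≈ -2.36 dB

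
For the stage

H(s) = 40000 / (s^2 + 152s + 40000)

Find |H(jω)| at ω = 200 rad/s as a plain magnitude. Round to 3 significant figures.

At s = jω = j200:
quadratic: (j200)² + 152·j200 + 40000 = 0 + j30400 → |·| ≈ 30400, ∠ ≈ 90.00°
|H| = 40000 / 30400 ≈ 1.3158

1.32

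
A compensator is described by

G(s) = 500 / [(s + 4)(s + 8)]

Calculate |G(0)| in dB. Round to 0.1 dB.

G(0) = 500 / (4·8) = 15.625
20 log₁₀(15.625) ≈ 23.88 dB

23.9 dB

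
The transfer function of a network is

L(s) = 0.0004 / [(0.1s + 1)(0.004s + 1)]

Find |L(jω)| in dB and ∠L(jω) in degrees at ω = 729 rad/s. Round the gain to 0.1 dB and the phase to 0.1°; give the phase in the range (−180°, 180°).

At ω = 729 rad/s:
pole (1 + j729·0.1) = 1 + j72.9 → |·| ≈ 72.907, ∠ ≈ 89.21°
pole (1 + j729·0.004) = 1 + j2.916 → |·| ≈ 3.0827, ∠ ≈ 71.07°
|L| = 0.0004 · 1 / (72.907 · 3.0827) ≈ 1.7798e-06
Gain = 20 log₁₀(1.7798e-06) ≈ -114.99 dB
∠L = (0°) − (89.21° + 71.07°) = -160.28°

-115.0 dB, -160.3°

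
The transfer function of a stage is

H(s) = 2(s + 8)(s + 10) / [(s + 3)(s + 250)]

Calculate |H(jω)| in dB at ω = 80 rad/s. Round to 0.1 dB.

At s = jω = j80:
zero (s+8): 8 + j80 → |·| = √(8²+80²) = √6464 ≈ 80.399, ∠ = arctan(80/8) ≈ 84.29°
zero (s+10): 10 + j80 → |·| = √(10²+80²) = √6500 ≈ 80.623, ∠ = arctan(80/10) ≈ 82.87°
pole (s+3): 3 + j80 → |·| = √(3²+80²) = √6409 ≈ 80.056, ∠ = arctan(80/3) ≈ 87.85°
pole (s+250): 250 + j80 → |·| = √(250²+80²) = √68900 ≈ 262.49, ∠ = arctan(80/250) ≈ 17.74°
|H| = 2 · 6482 / 21014 ≈ 0.61692
Gain = 20 log₁₀(0.61692) ≈ -4.20 dB

-4.2 dB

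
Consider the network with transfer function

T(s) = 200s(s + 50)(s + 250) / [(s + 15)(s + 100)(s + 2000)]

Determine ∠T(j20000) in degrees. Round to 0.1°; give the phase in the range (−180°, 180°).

5.2°

At s = jω = j20000:
zero (s+50): 50 + j20000 → |·| = √(50²+20000²) = √400002500 ≈ 20000, ∠ = arctan(20000/50) ≈ 89.86°
zero (s+250): 250 + j20000 → |·| = √(250²+20000²) = √400062500 ≈ 20002, ∠ = arctan(20000/250) ≈ 89.28°
zero at origin: s = j20000 → |·| = 20000, ∠ = 90.00°
pole (s+15): 15 + j20000 → |·| = √(15²+20000²) = √400000225 ≈ 20000, ∠ = arctan(20000/15) ≈ 89.96°
pole (s+100): 100 + j20000 → |·| = √(100²+20000²) = √400010000 ≈ 20000, ∠ = arctan(20000/100) ≈ 89.71°
pole (s+2000): 2000 + j20000 → |·| = √(2000²+20000²) = √404000000 ≈ 20100, ∠ = arctan(20000/2000) ≈ 84.29°
∠T = 269.14° − 263.96° = 5.18°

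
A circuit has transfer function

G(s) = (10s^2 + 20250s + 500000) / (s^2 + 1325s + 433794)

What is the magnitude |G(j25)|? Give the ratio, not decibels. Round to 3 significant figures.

Substitute s = j25:
Numerator: 10(j25)^2 + 20250(j25) + 500000 = 493750 + j506250
Denominator: (j25)^2 + 1325(j25) + 433794 = 433169 + j33125
|N| = √(493750² + 506250²) ≈ 7.0716e+05, ∠N ≈ 45.72°
|D| = √(433169² + 33125²) ≈ 4.3443e+05, ∠D ≈ 4.37°
|G| = 7.0716e+05 / 4.3443e+05 ≈ 1.6278

1.63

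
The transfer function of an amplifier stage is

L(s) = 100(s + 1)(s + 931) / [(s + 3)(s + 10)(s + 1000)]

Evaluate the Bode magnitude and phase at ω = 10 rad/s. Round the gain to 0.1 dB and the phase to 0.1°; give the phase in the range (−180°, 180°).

16.0 dB, -34.0°

At s = jω = j10:
zero (s+1): 1 + j10 → |·| = √(1²+10²) = √101 ≈ 10.05, ∠ = arctan(10/1) ≈ 84.29°
zero (s+931): 931 + j10 → |·| = √(931²+10²) = √866861 ≈ 931.05, ∠ = arctan(10/931) ≈ 0.62°
pole (s+3): 3 + j10 → |·| = √(3²+10²) = √109 ≈ 10.44, ∠ = arctan(10/3) ≈ 73.30°
pole (s+10): 10 + j10 → |·| = √(10²+10²) = √200 ≈ 14.142, ∠ = arctan(10/10) ≈ 45.00°
pole (s+1000): 1000 + j10 → |·| = √(1000²+10²) = √1000100 ≈ 1000, ∠ = arctan(10/1000) ≈ 0.57°
|L| = 100 · 9357.1 / 1.4764e+05 ≈ 6.3378
Gain = 20 log₁₀(6.3378) ≈ 16.04 dB
∠L = 84.91° − 118.87° = -33.96°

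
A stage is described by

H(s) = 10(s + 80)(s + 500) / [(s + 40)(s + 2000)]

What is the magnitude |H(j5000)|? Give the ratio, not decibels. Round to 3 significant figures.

At s = jω = j5000:
zero (s+80): 80 + j5000 → |·| = √(80²+5000²) = √25006400 ≈ 5000.6, ∠ = arctan(5000/80) ≈ 89.08°
zero (s+500): 500 + j5000 → |·| = √(500²+5000²) = √25250000 ≈ 5024.9, ∠ = arctan(5000/500) ≈ 84.29°
pole (s+40): 40 + j5000 → |·| = √(40²+5000²) = √25001600 ≈ 5000.2, ∠ = arctan(5000/40) ≈ 89.54°
pole (s+2000): 2000 + j5000 → |·| = √(2000²+5000²) = √29000000 ≈ 5385.2, ∠ = arctan(5000/2000) ≈ 68.20°
|H| = 10 · 2.5128e+07 / 2.6927e+07 ≈ 9.3319

9.33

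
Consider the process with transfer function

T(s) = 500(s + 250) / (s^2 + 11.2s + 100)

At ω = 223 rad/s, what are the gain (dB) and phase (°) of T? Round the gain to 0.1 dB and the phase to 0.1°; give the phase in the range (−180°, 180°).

At s = jω = j223:
zero (s+250): 250 + j223 → |·| = √(250²+223²) = √112229 ≈ 335.01, ∠ = arctan(223/250) ≈ 41.73°
quadratic: (j223)² + 11.2·j223 + 100 = -49629 + j2497.6 → |·| ≈ 49692, ∠ ≈ 177.12°
|T| = 500 · 335.01 / 49692 ≈ 3.3709
Gain = 20 log₁₀(3.3709) ≈ 10.55 dB
∠T = 41.73° − 177.12° = -135.39°

10.6 dB, -135.4°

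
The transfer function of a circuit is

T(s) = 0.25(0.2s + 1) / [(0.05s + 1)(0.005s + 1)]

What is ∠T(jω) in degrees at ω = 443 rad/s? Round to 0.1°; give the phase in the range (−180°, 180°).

-63.8°

At ω = 443 rad/s:
zero (1 + j443·0.2) = 1 + j88.6 → |·| ≈ 88.606, ∠ ≈ 89.35°
pole (1 + j443·0.05) = 1 + j22.15 → |·| ≈ 22.173, ∠ ≈ 87.42°
pole (1 + j443·0.005) = 1 + j2.215 → |·| ≈ 2.4303, ∠ ≈ 65.70°
∠T = (89.35°) − (87.42° + 65.70°) = -63.77°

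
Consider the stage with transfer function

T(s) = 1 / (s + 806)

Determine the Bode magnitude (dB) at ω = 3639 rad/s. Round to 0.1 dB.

-71.4 dB

At s = jω = j3639:
pole (s+806): 806 + j3639 → |·| = √(806²+3639²) = √13891957 ≈ 3727.2, ∠ = arctan(3639/806) ≈ 77.51°
|T| = 1 / 3727.2 ≈ 0.0002683
Gain = 20 log₁₀(0.0002683) ≈ -71.43 dB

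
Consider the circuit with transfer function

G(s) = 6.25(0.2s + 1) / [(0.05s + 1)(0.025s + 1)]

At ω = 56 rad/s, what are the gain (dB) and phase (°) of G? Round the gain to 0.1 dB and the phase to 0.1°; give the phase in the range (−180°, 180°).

22.8 dB, -39.9°

At ω = 56 rad/s:
zero (1 + j56·0.2) = 1 + j11.2 → |·| ≈ 11.245, ∠ ≈ 84.90°
pole (1 + j56·0.05) = 1 + j2.8 → |·| ≈ 2.9732, ∠ ≈ 70.35°
pole (1 + j56·0.025) = 1 + j1.4 → |·| ≈ 1.7205, ∠ ≈ 54.46°
|G| = 6.25 · 11.245 / (2.9732 · 1.7205) ≈ 13.739
Gain = 20 log₁₀(13.739) ≈ 22.76 dB
∠G = (84.90°) − (70.35° + 54.46°) = -39.91°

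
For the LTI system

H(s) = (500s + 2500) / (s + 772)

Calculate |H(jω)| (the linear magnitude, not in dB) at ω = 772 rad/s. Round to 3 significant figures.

354

Substitute s = j772:
Numerator: 500(j772) + 2500 = 2500 + j386000
Denominator: (j772) + 772 = 772 + j772
|N| = √(2500² + 386000²) ≈ 3.8601e+05, ∠N ≈ 89.63°
|D| = √(772² + 772²) ≈ 1091.8, ∠D ≈ 45.00°
|H| = 3.8601e+05 / 1091.8 ≈ 353.55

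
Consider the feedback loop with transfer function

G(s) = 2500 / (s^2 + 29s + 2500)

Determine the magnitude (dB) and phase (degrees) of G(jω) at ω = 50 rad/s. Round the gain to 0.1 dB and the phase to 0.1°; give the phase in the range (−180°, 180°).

4.7 dB, -90.0°

At s = jω = j50:
quadratic: (j50)² + 29·j50 + 2500 = 0 + j1450 → |·| ≈ 1450, ∠ ≈ 90.00°
|G| = 2500 / 1450 ≈ 1.7241
Gain = 20 log₁₀(1.7241) ≈ 4.73 dB
∠G = 0.00° − 90.00° = -90.00°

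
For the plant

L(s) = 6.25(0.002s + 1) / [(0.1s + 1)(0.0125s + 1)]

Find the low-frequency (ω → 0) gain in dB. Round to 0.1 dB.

L(0) = 6.25 · 1 / 1 = 6.25
20 log₁₀(6.25) ≈ 15.92 dB

15.9 dB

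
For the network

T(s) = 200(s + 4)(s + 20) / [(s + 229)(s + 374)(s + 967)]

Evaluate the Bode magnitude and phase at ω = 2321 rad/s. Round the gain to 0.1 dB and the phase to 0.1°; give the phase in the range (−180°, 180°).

-22.1 dB, -53.2°

At s = jω = j2321:
zero (s+4): 4 + j2321 → |·| = √(4²+2321²) = √5387057 ≈ 2321, ∠ = arctan(2321/4) ≈ 89.90°
zero (s+20): 20 + j2321 → |·| = √(20²+2321²) = √5387441 ≈ 2321.1, ∠ = arctan(2321/20) ≈ 89.51°
pole (s+229): 229 + j2321 → |·| = √(229²+2321²) = √5439482 ≈ 2332.3, ∠ = arctan(2321/229) ≈ 84.37°
pole (s+374): 374 + j2321 → |·| = √(374²+2321²) = √5526917 ≈ 2350.9, ∠ = arctan(2321/374) ≈ 80.85°
pole (s+967): 967 + j2321 → |·| = √(967²+2321²) = √6322130 ≈ 2514.4, ∠ = arctan(2321/967) ≈ 67.38°
|T| = 200 · 5.3873e+06 / 1.3786e+10 ≈ 0.078156
Gain = 20 log₁₀(0.078156) ≈ -22.14 dB
∠T = 179.41° − 232.60° = -53.19°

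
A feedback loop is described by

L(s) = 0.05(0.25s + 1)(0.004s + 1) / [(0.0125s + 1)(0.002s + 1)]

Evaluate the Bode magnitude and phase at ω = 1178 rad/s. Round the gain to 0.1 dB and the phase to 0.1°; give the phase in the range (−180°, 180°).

At ω = 1178 rad/s:
zero (1 + j1178·0.25) = 1 + j294.5 → |·| ≈ 294.5, ∠ ≈ 89.81°
zero (1 + j1178·0.004) = 1 + j4.712 → |·| ≈ 4.8169, ∠ ≈ 78.02°
pole (1 + j1178·0.0125) = 1 + j14.725 → |·| ≈ 14.759, ∠ ≈ 86.11°
pole (1 + j1178·0.002) = 1 + j2.356 → |·| ≈ 2.5594, ∠ ≈ 67.00°
|L| = 0.05 · 294.5 · 4.8169 / (14.759 · 2.5594) ≈ 1.8777
Gain = 20 log₁₀(1.8777) ≈ 5.47 dB
∠L = (89.81° + 78.02°) − (86.11° + 67.00°) = 14.72°

5.5 dB, 14.7°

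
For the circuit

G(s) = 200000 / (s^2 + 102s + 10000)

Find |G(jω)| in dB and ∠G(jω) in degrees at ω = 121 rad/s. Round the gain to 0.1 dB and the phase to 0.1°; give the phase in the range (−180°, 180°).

23.6 dB, -110.6°

At s = jω = j121:
quadratic: (j121)² + 102·j121 + 10000 = -4641 + j12342 → |·| ≈ 13186, ∠ ≈ 110.61°
|G| = 200000 / 13186 ≈ 15.168
Gain = 20 log₁₀(15.168) ≈ 23.62 dB
∠G = 0.00° − 110.61° = -110.61°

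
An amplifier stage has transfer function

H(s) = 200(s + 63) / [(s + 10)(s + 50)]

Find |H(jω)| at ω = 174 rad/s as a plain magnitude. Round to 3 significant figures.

1.17

At s = jω = j174:
zero (s+63): 63 + j174 → |·| = √(63²+174²) = √34245 ≈ 185.05, ∠ = arctan(174/63) ≈ 70.10°
pole (s+10): 10 + j174 → |·| = √(10²+174²) = √30376 ≈ 174.29, ∠ = arctan(174/10) ≈ 86.71°
pole (s+50): 50 + j174 → |·| = √(50²+174²) = √32776 ≈ 181.04, ∠ = arctan(174/50) ≈ 73.97°
|H| = 200 · 185.05 / 31553 ≈ 1.1729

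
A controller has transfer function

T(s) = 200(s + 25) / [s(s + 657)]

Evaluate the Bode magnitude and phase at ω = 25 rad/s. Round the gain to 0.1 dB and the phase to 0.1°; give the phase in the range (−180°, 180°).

At s = jω = j25:
zero (s+25): 25 + j25 → |·| = √(25²+25²) = √1250 ≈ 35.355, ∠ = arctan(25/25) ≈ 45.00°
pole (s+657): 657 + j25 → |·| = √(657²+25²) = √432274 ≈ 657.48, ∠ = arctan(25/657) ≈ 2.18°
pole at origin: |s| = 25, ∠ = 90.00° (in denominator)
|T| = 200 · 35.355 / 16437 ≈ 0.43019
Gain = 20 log₁₀(0.43019) ≈ -7.33 dB
∠T = 45.00° − 92.18° = -47.18°

-7.3 dB, -47.2°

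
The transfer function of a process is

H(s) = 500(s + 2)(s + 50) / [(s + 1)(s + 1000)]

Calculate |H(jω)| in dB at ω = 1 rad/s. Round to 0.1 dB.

31.9 dB

At s = jω = j1:
zero (s+2): 2 + j1 → |·| = √(2²+1²) = √5 ≈ 2.2361, ∠ = arctan(1/2) ≈ 26.57°
zero (s+50): 50 + j1 → |·| = √(50²+1²) = √2501 ≈ 50.01, ∠ = arctan(1/50) ≈ 1.15°
pole (s+1): 1 + j1 → |·| = √(1²+1²) = √2 ≈ 1.4142, ∠ = arctan(1/1) ≈ 45.00°
pole (s+1000): 1000 + j1 → |·| = √(1000²+1²) = √1000001 ≈ 1000, ∠ = arctan(1/1000) ≈ 0.06°
|H| = 500 · 111.83 / 1414.2 ≈ 39.538
Gain = 20 log₁₀(39.538) ≈ 31.94 dB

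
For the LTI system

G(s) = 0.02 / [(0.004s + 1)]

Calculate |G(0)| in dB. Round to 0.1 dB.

G(0) = 0.02 · 1 / 1 = 0.02
20 log₁₀(0.02) ≈ -33.98 dB

-34.0 dB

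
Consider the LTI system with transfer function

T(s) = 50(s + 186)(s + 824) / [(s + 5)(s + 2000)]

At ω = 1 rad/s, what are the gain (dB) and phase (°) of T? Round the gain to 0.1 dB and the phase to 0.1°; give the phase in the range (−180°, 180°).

57.5 dB, -11.0°

At s = jω = j1:
zero (s+186): 186 + j1 → |·| = √(186²+1²) = √34597 ≈ 186, ∠ = arctan(1/186) ≈ 0.31°
zero (s+824): 824 + j1 → |·| = √(824²+1²) = √678977 ≈ 824, ∠ = arctan(1/824) ≈ 0.07°
pole (s+5): 5 + j1 → |·| = √(5²+1²) = √26 ≈ 5.099, ∠ = arctan(1/5) ≈ 11.31°
pole (s+2000): 2000 + j1 → |·| = √(2000²+1²) = √4000001 ≈ 2000, ∠ = arctan(1/2000) ≈ 0.03°
|T| = 50 · 1.5326e+05 / 10198 ≈ 751.42
Gain = 20 log₁₀(751.42) ≈ 57.52 dB
∠T = 0.38° − 11.34° = -10.96°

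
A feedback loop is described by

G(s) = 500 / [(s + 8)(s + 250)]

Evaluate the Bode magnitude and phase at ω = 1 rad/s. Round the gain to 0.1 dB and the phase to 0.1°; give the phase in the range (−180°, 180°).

-12.1 dB, -7.4°

At s = jω = j1:
pole (s+8): 8 + j1 → |·| = √(8²+1²) = √65 ≈ 8.0623, ∠ = arctan(1/8) ≈ 7.13°
pole (s+250): 250 + j1 → |·| = √(250²+1²) = √62501 ≈ 250, ∠ = arctan(1/250) ≈ 0.23°
|G| = 500 / 2015.6 ≈ 0.24807
Gain = 20 log₁₀(0.24807) ≈ -12.11 dB
∠G = 0.00° − 7.36° = -7.36°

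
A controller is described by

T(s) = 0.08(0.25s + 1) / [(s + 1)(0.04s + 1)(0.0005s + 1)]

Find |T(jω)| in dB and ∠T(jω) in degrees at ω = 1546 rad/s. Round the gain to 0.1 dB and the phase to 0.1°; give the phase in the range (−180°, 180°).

At ω = 1546 rad/s:
zero (1 + j1546·0.25) = 1 + j386.5 → |·| ≈ 386.5, ∠ ≈ 89.85°
pole (1 + j1546·1) = 1 + j1546 → |·| ≈ 1546, ∠ ≈ 89.96°
pole (1 + j1546·0.04) = 1 + j61.84 → |·| ≈ 61.848, ∠ ≈ 89.07°
pole (1 + j1546·0.0005) = 1 + j0.773 → |·| ≈ 1.2639, ∠ ≈ 37.70°
|T| = 0.08 · 386.5 / (1546 · 61.848 · 1.2639) ≈ 0.00025585
Gain = 20 log₁₀(0.00025585) ≈ -71.84 dB
∠T = (89.85°) − (89.96° + 89.07° + 37.70°) = -126.88°

-71.8 dB, -126.9°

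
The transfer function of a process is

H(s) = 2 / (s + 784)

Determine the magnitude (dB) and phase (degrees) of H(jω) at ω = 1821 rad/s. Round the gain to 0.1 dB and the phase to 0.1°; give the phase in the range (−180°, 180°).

At s = jω = j1821:
pole (s+784): 784 + j1821 → |·| = √(784²+1821²) = √3930697 ≈ 1982.6, ∠ = arctan(1821/784) ≈ 66.71°
|H| = 2 / 1982.6 ≈ 0.0010088
Gain = 20 log₁₀(0.0010088) ≈ -59.92 dB
∠H = 0.00° − 66.71° = -66.71°

-59.9 dB, -66.7°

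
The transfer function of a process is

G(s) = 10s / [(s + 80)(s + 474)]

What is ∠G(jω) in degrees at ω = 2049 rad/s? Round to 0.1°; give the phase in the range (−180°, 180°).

-74.7°

At s = jω = j2049:
zero at origin: s = j2049 → |·| = 2049, ∠ = 90.00°
pole (s+80): 80 + j2049 → |·| = √(80²+2049²) = √4204801 ≈ 2050.6, ∠ = arctan(2049/80) ≈ 87.76°
pole (s+474): 474 + j2049 → |·| = √(474²+2049²) = √4423077 ≈ 2103.1, ∠ = arctan(2049/474) ≈ 76.97°
∠G = 90.00° − 164.73° = -74.73°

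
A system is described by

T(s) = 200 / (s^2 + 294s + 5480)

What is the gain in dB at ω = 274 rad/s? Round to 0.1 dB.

-54.5 dB

Substitute s = j274:
Numerator: 200 = 200 + j0
Denominator: (j274)^2 + 294(j274) + 5480 = -69596 + j80556
|N| = √(200² + 0²) ≈ 200, ∠N ≈ 0.00°
|D| = √(69596² + 80556²) ≈ 1.0646e+05, ∠D ≈ 130.83°
|T| = 200 / 1.0646e+05 ≈ 0.0018786
Gain = 20 log₁₀(0.0018786) ≈ -54.52 dB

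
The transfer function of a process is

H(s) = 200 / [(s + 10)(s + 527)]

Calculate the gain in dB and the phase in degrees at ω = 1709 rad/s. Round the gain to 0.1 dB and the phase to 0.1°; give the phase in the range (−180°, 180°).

At s = jω = j1709:
pole (s+10): 10 + j1709 → |·| = √(10²+1709²) = √2920781 ≈ 1709, ∠ = arctan(1709/10) ≈ 89.66°
pole (s+527): 527 + j1709 → |·| = √(527²+1709²) = √3198410 ≈ 1788.4, ∠ = arctan(1709/527) ≈ 72.86°
|H| = 200 / 3.0564e+06 ≈ 6.5436e-05
Gain = 20 log₁₀(6.5436e-05) ≈ -83.68 dB
∠H = 0.00° − 162.52° = -162.52°

-83.7 dB, -162.5°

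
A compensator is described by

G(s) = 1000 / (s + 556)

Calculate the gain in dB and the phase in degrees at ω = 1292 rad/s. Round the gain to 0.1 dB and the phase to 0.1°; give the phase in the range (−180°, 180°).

At s = jω = j1292:
pole (s+556): 556 + j1292 → |·| = √(556²+1292²) = √1978400 ≈ 1406.6, ∠ = arctan(1292/556) ≈ 66.72°
|G| = 1000 / 1406.6 ≈ 0.71093
Gain = 20 log₁₀(0.71093) ≈ -2.96 dB
∠G = 0.00° − 66.72° = -66.72°

-3.0 dB, -66.7°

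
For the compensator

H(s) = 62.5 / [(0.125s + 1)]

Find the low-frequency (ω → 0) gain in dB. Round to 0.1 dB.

H(0) = 62.5 · 1 / 1 = 62.5
20 log₁₀(62.5) ≈ 35.92 dB

35.9 dB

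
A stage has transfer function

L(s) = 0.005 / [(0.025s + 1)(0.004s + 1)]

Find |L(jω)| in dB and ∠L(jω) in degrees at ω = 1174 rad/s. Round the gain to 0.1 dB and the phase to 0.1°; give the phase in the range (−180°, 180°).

-89.0 dB, -166.0°

At ω = 1174 rad/s:
pole (1 + j1174·0.025) = 1 + j29.35 → |·| ≈ 29.367, ∠ ≈ 88.05°
pole (1 + j1174·0.004) = 1 + j4.696 → |·| ≈ 4.8013, ∠ ≈ 77.98°
|L| = 0.005 · 1 / (29.367 · 4.8013) ≈ 3.5461e-05
Gain = 20 log₁₀(3.5461e-05) ≈ -89.00 dB
∠L = (0°) − (88.05° + 77.98°) = -166.03°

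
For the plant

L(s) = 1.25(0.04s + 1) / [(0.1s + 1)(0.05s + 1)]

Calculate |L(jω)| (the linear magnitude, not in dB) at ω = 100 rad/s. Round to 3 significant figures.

0.101

At ω = 100 rad/s:
zero (1 + j100·0.04) = 1 + j4 → |·| ≈ 4.1231, ∠ ≈ 75.96°
pole (1 + j100·0.1) = 1 + j10 → |·| ≈ 10.05, ∠ ≈ 84.29°
pole (1 + j100·0.05) = 1 + j5 → |·| ≈ 5.099, ∠ ≈ 78.69°
|L| = 1.25 · 4.1231 / (10.05 · 5.099) ≈ 0.10057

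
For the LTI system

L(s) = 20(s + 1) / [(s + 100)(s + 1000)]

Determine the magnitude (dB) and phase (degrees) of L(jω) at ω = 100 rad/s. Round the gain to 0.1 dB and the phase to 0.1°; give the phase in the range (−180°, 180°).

-37.0 dB, 38.7°

At s = jω = j100:
zero (s+1): 1 + j100 → |·| = √(1²+100²) = √10001 ≈ 100, ∠ = arctan(100/1) ≈ 89.43°
pole (s+100): 100 + j100 → |·| = √(100²+100²) = √20000 ≈ 141.42, ∠ = arctan(100/100) ≈ 45.00°
pole (s+1000): 1000 + j100 → |·| = √(1000²+100²) = √1010000 ≈ 1005, ∠ = arctan(100/1000) ≈ 5.71°
|L| = 20 · 100 / 1.4213e+05 ≈ 0.014072
Gain = 20 log₁₀(0.014072) ≈ -37.03 dB
∠L = 89.43° − 50.71° = 38.72°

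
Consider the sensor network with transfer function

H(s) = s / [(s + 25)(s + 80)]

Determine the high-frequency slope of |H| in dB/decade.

-20 dB/decade

Each pole contributes −20 dB/decade at high frequency; each zero contributes +20 dB/decade.
Net: 1 zero(s) − 2 pole(s) → -20 dB/decade.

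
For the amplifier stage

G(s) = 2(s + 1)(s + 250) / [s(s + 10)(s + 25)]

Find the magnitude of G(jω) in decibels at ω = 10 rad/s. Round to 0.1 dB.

At s = jω = j10:
zero (s+1): 1 + j10 → |·| = √(1²+10²) = √101 ≈ 10.05, ∠ = arctan(10/1) ≈ 84.29°
zero (s+250): 250 + j10 → |·| = √(250²+10²) = √62600 ≈ 250.2, ∠ = arctan(10/250) ≈ 2.29°
pole (s+10): 10 + j10 → |·| = √(10²+10²) = √200 ≈ 14.142, ∠ = arctan(10/10) ≈ 45.00°
pole (s+25): 25 + j10 → |·| = √(25²+10²) = √725 ≈ 26.926, ∠ = arctan(10/25) ≈ 21.80°
pole at origin: |s| = 10, ∠ = 90.00° (in denominator)
|G| = 2 · 2514.5 / 3807.9 ≈ 1.3207
Gain = 20 log₁₀(1.3207) ≈ 2.42 dB

2.4 dB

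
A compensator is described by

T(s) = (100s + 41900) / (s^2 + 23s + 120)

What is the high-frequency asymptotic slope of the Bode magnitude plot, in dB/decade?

Each pole contributes −20 dB/decade at high frequency; each zero contributes +20 dB/decade.
Net: 1 zero(s) − 2 pole(s) → -20 dB/decade.

-20 dB/decade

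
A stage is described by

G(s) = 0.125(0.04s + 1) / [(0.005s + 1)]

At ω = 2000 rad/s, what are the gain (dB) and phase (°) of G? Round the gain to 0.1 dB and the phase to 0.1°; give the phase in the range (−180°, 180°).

At ω = 2000 rad/s:
zero (1 + j2000·0.04) = 1 + j80 → |·| ≈ 80.006, ∠ ≈ 89.28°
pole (1 + j2000·0.005) = 1 + j10 → |·| ≈ 10.05, ∠ ≈ 84.29°
|G| = 0.125 · 80.006 / (10.05) ≈ 0.9951
Gain = 20 log₁₀(0.9951) ≈ -0.04 dB
∠G = (89.28°) − (84.29°) = 4.99°

-0.0 dB, 5.0°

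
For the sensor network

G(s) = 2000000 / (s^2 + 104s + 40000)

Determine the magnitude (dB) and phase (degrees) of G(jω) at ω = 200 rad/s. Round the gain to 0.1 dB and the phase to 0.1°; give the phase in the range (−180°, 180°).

At s = jω = j200:
quadratic: (j200)² + 104·j200 + 40000 = 0 + j20800 → |·| ≈ 20800, ∠ ≈ 90.00°
|G| = 2000000 / 20800 ≈ 96.154
Gain = 20 log₁₀(96.154) ≈ 39.66 dB
∠G = 0.00° − 90.00° = -90.00°

39.7 dB, -90.0°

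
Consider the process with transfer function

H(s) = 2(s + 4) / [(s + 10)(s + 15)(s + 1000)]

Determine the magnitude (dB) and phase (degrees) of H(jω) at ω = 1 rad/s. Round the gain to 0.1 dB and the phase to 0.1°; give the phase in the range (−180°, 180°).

At s = jω = j1:
zero (s+4): 4 + j1 → |·| = √(4²+1²) = √17 ≈ 4.1231, ∠ = arctan(1/4) ≈ 14.04°
pole (s+10): 10 + j1 → |·| = √(10²+1²) = √101 ≈ 10.05, ∠ = arctan(1/10) ≈ 5.71°
pole (s+15): 15 + j1 → |·| = √(15²+1²) = √226 ≈ 15.033, ∠ = arctan(1/15) ≈ 3.81°
pole (s+1000): 1000 + j1 → |·| = √(1000²+1²) = √1000001 ≈ 1000, ∠ = arctan(1/1000) ≈ 0.06°
|H| = 2 · 4.1231 / 1.5108e+05 ≈ 5.4582e-05
Gain = 20 log₁₀(5.4582e-05) ≈ -85.26 dB
∠H = 14.04° − 9.58° = 4.46°

-85.3 dB, 4.5°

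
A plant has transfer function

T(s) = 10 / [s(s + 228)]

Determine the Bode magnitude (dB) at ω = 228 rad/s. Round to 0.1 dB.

-77.3 dB

At s = jω = j228:
pole (s+228): 228 + j228 → |·| = √(228²+228²) = √103968 ≈ 322.44, ∠ = arctan(228/228) ≈ 45.00°
pole at origin: |s| = 228, ∠ = 90.00° (in denominator)
|T| = 10 / 73516 ≈ 0.00013602
Gain = 20 log₁₀(0.00013602) ≈ -77.33 dB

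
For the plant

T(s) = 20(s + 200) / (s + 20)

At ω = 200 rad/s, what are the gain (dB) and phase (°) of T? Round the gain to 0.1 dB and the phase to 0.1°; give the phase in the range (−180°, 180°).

29.0 dB, -39.3°

At s = jω = j200:
zero (s+200): 200 + j200 → |·| = √(200²+200²) = √80000 ≈ 282.84, ∠ = arctan(200/200) ≈ 45.00°
pole (s+20): 20 + j200 → |·| = √(20²+200²) = √40400 ≈ 201, ∠ = arctan(200/20) ≈ 84.29°
|T| = 20 · 282.84 / 201 ≈ 28.143
Gain = 20 log₁₀(28.143) ≈ 28.99 dB
∠T = 45.00° − 84.29° = -39.29°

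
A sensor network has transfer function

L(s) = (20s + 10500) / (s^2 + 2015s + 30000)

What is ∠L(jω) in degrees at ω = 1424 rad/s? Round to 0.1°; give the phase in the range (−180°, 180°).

-55.1°

Substitute s = j1424:
Numerator: 20(j1424) + 10500 = 10500 + j28480
Denominator: (j1424)^2 + 2015(j1424) + 30000 = -1997776 + j2869360
|N| = √(10500² + 28480²) ≈ 30354, ∠N ≈ 69.76°
|D| = √(1997776² + 2869360²) ≈ 3.4963e+06, ∠D ≈ 124.85°
∠L = 69.76° − 124.85° = -55.09°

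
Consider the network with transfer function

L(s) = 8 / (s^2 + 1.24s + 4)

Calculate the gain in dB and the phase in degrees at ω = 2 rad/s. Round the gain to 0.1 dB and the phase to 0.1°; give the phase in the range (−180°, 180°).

At s = jω = j2:
quadratic: (j2)² + 1.24·j2 + 4 = 0 + j2.48 → |·| ≈ 2.48, ∠ ≈ 90.00°
|L| = 8 / 2.48 ≈ 3.2258
Gain = 20 log₁₀(3.2258) ≈ 10.17 dB
∠L = 0.00° − 90.00° = -90.00°

10.2 dB, -90.0°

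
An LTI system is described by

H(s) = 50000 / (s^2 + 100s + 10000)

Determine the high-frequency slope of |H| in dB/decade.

Each pole contributes −20 dB/decade at high frequency; each zero contributes +20 dB/decade.
Net: 0 zero(s) − 2 pole(s) → -40 dB/decade.

-40 dB/decade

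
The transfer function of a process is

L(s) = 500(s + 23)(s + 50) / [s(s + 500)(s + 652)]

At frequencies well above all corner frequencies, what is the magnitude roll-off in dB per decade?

-20 dB/decade

Each pole contributes −20 dB/decade at high frequency; each zero contributes +20 dB/decade.
Net: 2 zero(s) − 3 pole(s) → -20 dB/decade.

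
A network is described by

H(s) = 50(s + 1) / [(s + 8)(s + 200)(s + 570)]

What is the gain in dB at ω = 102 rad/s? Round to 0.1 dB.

At s = jω = j102:
zero (s+1): 1 + j102 → |·| = √(1²+102²) = √10405 ≈ 102, ∠ = arctan(102/1) ≈ 89.44°
pole (s+8): 8 + j102 → |·| = √(8²+102²) = √10468 ≈ 102.31, ∠ = arctan(102/8) ≈ 85.52°
pole (s+200): 200 + j102 → |·| = √(200²+102²) = √50404 ≈ 224.51, ∠ = arctan(102/200) ≈ 27.02°
pole (s+570): 570 + j102 → |·| = √(570²+102²) = √335304 ≈ 579.05, ∠ = arctan(102/570) ≈ 10.15°
|H| = 50 · 102 / 1.3301e+07 ≈ 0.00038343
Gain = 20 log₁₀(0.00038343) ≈ -68.33 dB

-68.3 dB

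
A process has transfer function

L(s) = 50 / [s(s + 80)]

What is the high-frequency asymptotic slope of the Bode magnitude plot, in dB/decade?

-40 dB/decade

Each pole contributes −20 dB/decade at high frequency; each zero contributes +20 dB/decade.
Net: 0 zero(s) − 2 pole(s) → -40 dB/decade.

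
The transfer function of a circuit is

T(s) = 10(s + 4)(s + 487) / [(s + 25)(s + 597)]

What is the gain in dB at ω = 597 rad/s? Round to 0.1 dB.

19.2 dB

At s = jω = j597:
zero (s+4): 4 + j597 → |·| = √(4²+597²) = √356425 ≈ 597.01, ∠ = arctan(597/4) ≈ 89.62°
zero (s+487): 487 + j597 → |·| = √(487²+597²) = √593578 ≈ 770.44, ∠ = arctan(597/487) ≈ 50.79°
pole (s+25): 25 + j597 → |·| = √(25²+597²) = √357034 ≈ 597.52, ∠ = arctan(597/25) ≈ 87.60°
pole (s+597): 597 + j597 → |·| = √(597²+597²) = √712818 ≈ 844.29, ∠ = arctan(597/597) ≈ 45.00°
|T| = 10 · 4.5996e+05 / 5.0448e+05 ≈ 9.1175
Gain = 20 log₁₀(9.1175) ≈ 19.20 dB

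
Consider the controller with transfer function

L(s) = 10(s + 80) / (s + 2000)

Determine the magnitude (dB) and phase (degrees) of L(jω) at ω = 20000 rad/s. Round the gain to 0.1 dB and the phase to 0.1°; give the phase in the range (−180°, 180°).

20.0 dB, 5.5°

At s = jω = j20000:
zero (s+80): 80 + j20000 → |·| = √(80²+20000²) = √400006400 ≈ 20000, ∠ = arctan(20000/80) ≈ 89.77°
pole (s+2000): 2000 + j20000 → |·| = √(2000²+20000²) = √404000000 ≈ 20100, ∠ = arctan(20000/2000) ≈ 84.29°
|L| = 10 · 20000 / 20100 ≈ 9.9502
Gain = 20 log₁₀(9.9502) ≈ 19.96 dB
∠L = 89.77° − 84.29° = 5.48°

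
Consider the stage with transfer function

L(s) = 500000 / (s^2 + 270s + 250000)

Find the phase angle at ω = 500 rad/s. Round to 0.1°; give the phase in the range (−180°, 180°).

At s = jω = j500:
quadratic: (j500)² + 270·j500 + 250000 = 0 + j135000 → |·| ≈ 1.35e+05, ∠ ≈ 90.00°
∠L = 0.00° − 90.00° = -90.00°

-90.0°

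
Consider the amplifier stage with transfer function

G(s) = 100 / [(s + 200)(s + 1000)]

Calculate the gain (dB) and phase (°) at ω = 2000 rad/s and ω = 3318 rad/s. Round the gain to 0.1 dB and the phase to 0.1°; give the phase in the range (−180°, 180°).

ω = 2000: -93.1 dB, -147.7°; ω = 3318: -101.2 dB, -159.8°

At s = jω = j2000:
pole (s+200): 200 + j2000 → |·| = √(200²+2000²) = √4040000 ≈ 2010, ∠ = arctan(2000/200) ≈ 84.29°
pole (s+1000): 1000 + j2000 → |·| = √(1000²+2000²) = √5000000 ≈ 2236.1, ∠ = arctan(2000/1000) ≈ 63.43°
|G| = 100 / 4.4946e+06 ≈ 2.2249e-05
Gain = 20 log₁₀(2.2249e-05) ≈ -93.05 dB
∠G = 0.00° − 147.72° = -147.72°

At s = jω = j3318:
pole (s+200): 200 + j3318 → |·| = √(200²+3318²) = √11049124 ≈ 3324, ∠ = arctan(3318/200) ≈ 86.55°
pole (s+1000): 1000 + j3318 → |·| = √(1000²+3318²) = √12009124 ≈ 3465.4, ∠ = arctan(3318/1000) ≈ 73.23°
|G| = 100 / 1.1519e+07 ≈ 8.6813e-06
Gain = 20 log₁₀(8.6813e-06) ≈ -101.23 dB
∠G = 0.00° − 159.78° = -159.78°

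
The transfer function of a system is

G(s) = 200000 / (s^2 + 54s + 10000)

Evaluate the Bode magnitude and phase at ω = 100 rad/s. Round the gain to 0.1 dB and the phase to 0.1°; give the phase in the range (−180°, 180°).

At s = jω = j100:
quadratic: (j100)² + 54·j100 + 10000 = 0 + j5400 → |·| ≈ 5400, ∠ ≈ 90.00°
|G| = 200000 / 5400 ≈ 37.037
Gain = 20 log₁₀(37.037) ≈ 31.37 dB
∠G = 0.00° − 90.00° = -90.00°

31.4 dB, -90.0°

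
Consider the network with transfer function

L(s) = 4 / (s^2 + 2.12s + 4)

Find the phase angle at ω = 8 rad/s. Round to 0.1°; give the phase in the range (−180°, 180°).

-164.2°

At s = jω = j8:
quadratic: (j8)² + 2.12·j8 + 4 = -60 + j16.96 → |·| ≈ 62.351, ∠ ≈ 164.22°
∠L = 0.00° − 164.22° = -164.22°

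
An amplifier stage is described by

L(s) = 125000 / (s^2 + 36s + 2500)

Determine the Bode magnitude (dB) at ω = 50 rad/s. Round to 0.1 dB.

At s = jω = j50:
quadratic: (j50)² + 36·j50 + 2500 = 0 + j1800 → |·| ≈ 1800, ∠ ≈ 90.00°
|L| = 125000 / 1800 ≈ 69.444
Gain = 20 log₁₀(69.444) ≈ 36.83 dB

36.8 dB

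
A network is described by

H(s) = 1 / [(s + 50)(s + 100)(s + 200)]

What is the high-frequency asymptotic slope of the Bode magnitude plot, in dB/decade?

-60 dB/decade

Each pole contributes −20 dB/decade at high frequency; each zero contributes +20 dB/decade.
Net: 0 zero(s) − 3 pole(s) → -60 dB/decade.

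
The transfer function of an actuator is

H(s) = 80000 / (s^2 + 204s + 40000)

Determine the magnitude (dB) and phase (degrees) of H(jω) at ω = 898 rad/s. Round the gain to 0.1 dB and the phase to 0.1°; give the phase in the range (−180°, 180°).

At s = jω = j898:
quadratic: (j898)² + 204·j898 + 40000 = -766404 + j183192 → |·| ≈ 7.8799e+05, ∠ ≈ 166.56°
|H| = 80000 / 7.8799e+05 ≈ 0.10152
Gain = 20 log₁₀(0.10152) ≈ -19.87 dB
∠H = 0.00° − 166.56° = -166.56°

-19.9 dB, -166.6°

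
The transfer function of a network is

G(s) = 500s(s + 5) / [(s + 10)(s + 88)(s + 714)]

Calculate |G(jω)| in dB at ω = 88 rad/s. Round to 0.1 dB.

-6.2 dB

At s = jω = j88:
zero (s+5): 5 + j88 → |·| = √(5²+88²) = √7769 ≈ 88.142, ∠ = arctan(88/5) ≈ 86.75°
zero at origin: s = j88 → |·| = 88, ∠ = 90.00°
pole (s+10): 10 + j88 → |·| = √(10²+88²) = √7844 ≈ 88.566, ∠ = arctan(88/10) ≈ 83.52°
pole (s+88): 88 + j88 → |·| = √(88²+88²) = √15488 ≈ 124.45, ∠ = arctan(88/88) ≈ 45.00°
pole (s+714): 714 + j88 → |·| = √(714²+88²) = √517540 ≈ 719.4, ∠ = arctan(88/714) ≈ 7.03°
|G| = 500 · 7756.5 / 7.9293e+06 ≈ 0.4891
Gain = 20 log₁₀(0.4891) ≈ -6.21 dB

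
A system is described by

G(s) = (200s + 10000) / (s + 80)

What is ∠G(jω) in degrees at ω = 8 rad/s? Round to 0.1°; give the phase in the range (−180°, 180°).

3.4°

Substitute s = j8:
Numerator: 200(j8) + 10000 = 10000 + j1600
Denominator: (j8) + 80 = 80 + j8
|N| = √(10000² + 1600²) ≈ 10127, ∠N ≈ 9.09°
|D| = √(80² + 8²) ≈ 80.399, ∠D ≈ 5.71°
∠G = 9.09° − 5.71° = 3.38°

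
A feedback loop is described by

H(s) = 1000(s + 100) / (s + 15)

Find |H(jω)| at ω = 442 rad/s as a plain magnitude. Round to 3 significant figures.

At s = jω = j442:
zero (s+100): 100 + j442 → |·| = √(100²+442²) = √205364 ≈ 453.17, ∠ = arctan(442/100) ≈ 77.25°
pole (s+15): 15 + j442 → |·| = √(15²+442²) = √195589 ≈ 442.25, ∠ = arctan(442/15) ≈ 88.06°
|H| = 1000 · 453.17 / 442.25 ≈ 1024.7

1.02e+03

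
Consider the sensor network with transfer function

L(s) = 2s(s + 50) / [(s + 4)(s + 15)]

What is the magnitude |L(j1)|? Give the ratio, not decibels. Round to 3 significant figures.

1.61

At s = jω = j1:
zero (s+50): 50 + j1 → |·| = √(50²+1²) = √2501 ≈ 50.01, ∠ = arctan(1/50) ≈ 1.15°
zero at origin: s = j1 → |·| = 1, ∠ = 90.00°
pole (s+4): 4 + j1 → |·| = √(4²+1²) = √17 ≈ 4.1231, ∠ = arctan(1/4) ≈ 14.04°
pole (s+15): 15 + j1 → |·| = √(15²+1²) = √226 ≈ 15.033, ∠ = arctan(1/15) ≈ 3.81°
|L| = 2 · 50.01 / 61.983 ≈ 1.6137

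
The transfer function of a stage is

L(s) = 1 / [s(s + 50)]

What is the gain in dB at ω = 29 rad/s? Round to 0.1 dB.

At s = jω = j29:
pole (s+50): 50 + j29 → |·| = √(50²+29²) = √3341 ≈ 57.801, ∠ = arctan(29/50) ≈ 30.11°
pole at origin: |s| = 29, ∠ = 90.00° (in denominator)
|L| = 1 / 1676.2 ≈ 0.00059659
Gain = 20 log₁₀(0.00059659) ≈ -64.49 dB

-64.5 dB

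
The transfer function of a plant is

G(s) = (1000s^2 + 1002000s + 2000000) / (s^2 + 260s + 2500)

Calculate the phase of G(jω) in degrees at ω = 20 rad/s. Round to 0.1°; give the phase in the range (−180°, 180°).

Substitute s = j20:
Numerator: 1000(j20)^2 + 1002000(j20) + 2000000 = 1600000 + j20040000
Denominator: (j20)^2 + 260(j20) + 2500 = 2100 + j5200
|N| = √(1600000² + 20040000²) ≈ 2.0104e+07, ∠N ≈ 85.44°
|D| = √(2100² + 5200²) ≈ 5608, ∠D ≈ 68.01°
∠G = 85.44° − 68.01° = 17.43°

17.4°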